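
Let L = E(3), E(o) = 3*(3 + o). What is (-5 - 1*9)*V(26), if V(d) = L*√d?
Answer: -252*√26 ≈ -1285.0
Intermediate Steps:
E(o) = 9 + 3*o
L = 18 (L = 9 + 3*3 = 9 + 9 = 18)
V(d) = 18*√d
(-5 - 1*9)*V(26) = (-5 - 1*9)*(18*√26) = (-5 - 9)*(18*√26) = -252*√26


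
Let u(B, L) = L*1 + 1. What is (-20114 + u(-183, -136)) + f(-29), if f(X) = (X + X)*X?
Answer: -18567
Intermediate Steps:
u(B, L) = 1 + L (u(B, L) = L + 1 = 1 + L)
f(X) = 2*X² (f(X) = (2*X)*X = 2*X²)
(-20114 + u(-183, -136)) + f(-29) = (-20114 + (1 - 136)) + 2*(-29)² = (-20114 - 135) + 2*841 = -20249 + 1682 = -18567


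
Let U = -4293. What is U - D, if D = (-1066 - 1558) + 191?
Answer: -1860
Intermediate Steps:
D = -2433 (D = -2624 + 191 = -2433)
U - D = -4293 - 1*(-2433) = -4293 + 2433 = -1860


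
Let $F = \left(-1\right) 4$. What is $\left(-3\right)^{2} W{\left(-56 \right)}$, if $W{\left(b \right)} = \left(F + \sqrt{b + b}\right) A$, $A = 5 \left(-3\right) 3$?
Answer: $1620 - 1620 i \sqrt{7} \approx 1620.0 - 4286.1 i$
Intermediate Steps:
$A = -45$ ($A = \left(-15\right) 3 = -45$)
$F = -4$
$W{\left(b \right)} = 180 - 45 \sqrt{2} \sqrt{b}$ ($W{\left(b \right)} = \left(-4 + \sqrt{b + b}\right) \left(-45\right) = \left(-4 + \sqrt{2 b}\right) \left(-45\right) = \left(-4 + \sqrt{2} \sqrt{b}\right) \left(-45\right) = 180 - 45 \sqrt{2} \sqrt{b}$)
$\left(-3\right)^{2} W{\left(-56 \right)} = \left(-3\right)^{2} \left(180 - 45 \sqrt{2} \sqrt{-56}\right) = 9 \left(180 - 45 \sqrt{2} \cdot 2 i \sqrt{14}\right) = 9 \left(180 - 180 i \sqrt{7}\right) = 1620 - 1620 i \sqrt{7}$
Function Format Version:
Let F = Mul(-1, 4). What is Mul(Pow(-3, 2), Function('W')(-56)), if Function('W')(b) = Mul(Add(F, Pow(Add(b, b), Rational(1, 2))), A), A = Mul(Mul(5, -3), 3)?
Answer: Add(1620, Mul(-1620, I, Pow(7, Rational(1, 2)))) ≈ Add(1620.0, Mul(-4286.1, I))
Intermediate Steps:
A = -45 (A = Mul(-15, 3) = -45)
F = -4
Function('W')(b) = Add(180, Mul(-45, Pow(2, Rational(1, 2)), Pow(b, Rational(1, 2)))) (Function('W')(b) = Mul(Add(-4, Pow(Add(b, b), Rational(1, 2))), -45) = Mul(Add(-4, Pow(Mul(2, b), Rational(1, 2))), -45) = Mul(Add(-4, Mul(Pow(2, Rational(1, 2)), Pow(b, Rational(1, 2)))), -45) = Add(180, Mul(-45, Pow(2, Rational(1, 2)), Pow(b, Rational(1, 2)))))
Mul(Pow(-3, 2), Function('W')(-56)) = Mul(Pow(-3, 2), Add(180, Mul(-45, Pow(2, Rational(1, 2)), Pow(-56, Rational(1, 2))))) = Mul(9, Add(180, Mul(-45, Pow(2, Rational(1, 2)), Mul(2, I, Pow(14, Rational(1, 2)))))) = Mul(9, Add(180, Mul(-180, I, Pow(7, Rational(1, 2))))) = Add(1620, Mul(-1620, I, Pow(7, Rational(1, 2))))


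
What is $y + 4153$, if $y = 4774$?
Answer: $8927$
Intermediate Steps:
$y + 4153 = 4774 + 4153 = 8927$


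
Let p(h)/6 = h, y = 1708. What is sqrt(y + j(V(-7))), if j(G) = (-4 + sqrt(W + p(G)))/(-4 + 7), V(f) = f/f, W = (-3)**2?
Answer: sqrt(15360 + 3*sqrt(15))/3 ≈ 41.327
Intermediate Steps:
p(h) = 6*h
W = 9
V(f) = 1
j(G) = -4/3 + sqrt(9 + 6*G)/3 (j(G) = (-4 + sqrt(9 + 6*G))/(-4 + 7) = (-4 + sqrt(9 + 6*G))/3 = (-4 + sqrt(9 + 6*G))*(1/3) = -4/3 + sqrt(9 + 6*G)/3)
sqrt(y + j(V(-7))) = sqrt(1708 + (-4/3 + sqrt(9 + 6*1)/3)) = sqrt(1708 + (-4/3 + sqrt(9 + 6)/3)) = sqrt(1708 + (-4/3 + sqrt(15)/3)) = sqrt(5120/3 + sqrt(15)/3)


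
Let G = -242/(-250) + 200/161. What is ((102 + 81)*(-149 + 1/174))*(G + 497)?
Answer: -317759077871/23345 ≈ -1.3611e+7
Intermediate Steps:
G = 44481/20125 (G = -242*(-1/250) + 200*(1/161) = 121/125 + 200/161 = 44481/20125 ≈ 2.2102)
((102 + 81)*(-149 + 1/174))*(G + 497) = ((102 + 81)*(-149 + 1/174))*(44481/20125 + 497) = (183*(-149 + 1/174))*(10046606/20125) = (183*(-25925/174))*(10046606/20125) = -1581425/58*10046606/20125 = -317759077871/23345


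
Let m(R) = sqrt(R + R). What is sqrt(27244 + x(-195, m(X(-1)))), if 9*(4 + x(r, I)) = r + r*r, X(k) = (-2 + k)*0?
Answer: sqrt(282990)/3 ≈ 177.32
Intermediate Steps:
X(k) = 0
m(R) = sqrt(2)*sqrt(R) (m(R) = sqrt(2*R) = sqrt(2)*sqrt(R))
x(r, I) = -4 + r/9 + r**2/9 (x(r, I) = -4 + (r + r*r)/9 = -4 + (r + r**2)/9 = -4 + (r/9 + r**2/9) = -4 + r/9 + r**2/9)
sqrt(27244 + x(-195, m(X(-1)))) = sqrt(27244 + (-4 + (1/9)*(-195) + (1/9)*(-195)**2)) = sqrt(27244 + (-4 - 65/3 + (1/9)*38025)) = sqrt(27244 + (-4 - 65/3 + 4225)) = sqrt(27244 + 12598/3) = sqrt(94330/3) = sqrt(282990)/3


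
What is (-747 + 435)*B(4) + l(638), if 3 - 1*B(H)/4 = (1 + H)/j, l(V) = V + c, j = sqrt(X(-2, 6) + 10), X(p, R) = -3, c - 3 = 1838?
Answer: -1265 + 6240*sqrt(7)/7 ≈ 1093.5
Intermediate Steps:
c = 1841 (c = 3 + 1838 = 1841)
j = sqrt(7) (j = sqrt(-3 + 10) = sqrt(7) ≈ 2.6458)
l(V) = 1841 + V (l(V) = V + 1841 = 1841 + V)
B(H) = 12 - 4*sqrt(7)*(1 + H)/7 (B(H) = 12 - 4*(1 + H)/(sqrt(7)) = 12 - 4*(1 + H)*sqrt(7)/7 = 12 - 4*sqrt(7)*(1 + H)/7)
(-747 + 435)*B(4) + l(638) = (-747 + 435)*(4*sqrt(7)*(-1 - 1*4 + 3*sqrt(7))/7) + (1841 + 638) = -1248*sqrt(7)*(-1 - 4 + 3*sqrt(7))/7 + 2479 = -1248*sqrt(7)*(-5 + 3*sqrt(7))/7 + 2479 = 2479 - 1248*sqrt(7)*(-5 + 3*sqrt(7))/7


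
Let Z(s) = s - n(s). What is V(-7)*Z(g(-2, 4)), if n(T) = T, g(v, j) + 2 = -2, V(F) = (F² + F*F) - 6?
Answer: 0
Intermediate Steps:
V(F) = -6 + 2*F² (V(F) = (F² + F²) - 6 = 2*F² - 6 = -6 + 2*F²)
g(v, j) = -4 (g(v, j) = -2 - 2 = -4)
Z(s) = 0 (Z(s) = s - s = 0)
V(-7)*Z(g(-2, 4)) = (-6 + 2*(-7)²)*0 = (-6 + 2*49)*0 = (-6 + 98)*0 = 92*0 = 0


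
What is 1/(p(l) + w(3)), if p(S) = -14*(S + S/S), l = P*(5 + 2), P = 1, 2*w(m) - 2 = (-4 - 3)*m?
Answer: -2/243 ≈ -0.0082304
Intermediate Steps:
w(m) = 1 - 7*m/2 (w(m) = 1 + ((-4 - 3)*m)/2 = 1 + (-7*m)/2 = 1 - 7*m/2)
l = 7 (l = 1*(5 + 2) = 1*7 = 7)
p(S) = -14 - 14*S (p(S) = -14*(S + 1) = -14*(1 + S) = -14 - 14*S)
1/(p(l) + w(3)) = 1/((-14 - 14*7) + (1 - 7/2*3)) = 1/((-14 - 98) + (1 - 21/2)) = 1/(-112 - 19/2) = 1/(-243/2) = -2/243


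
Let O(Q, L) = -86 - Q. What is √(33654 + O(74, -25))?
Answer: √33494 ≈ 183.01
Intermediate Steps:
√(33654 + O(74, -25)) = √(33654 + (-86 - 1*74)) = √(33654 + (-86 - 74)) = √(33654 - 160) = √33494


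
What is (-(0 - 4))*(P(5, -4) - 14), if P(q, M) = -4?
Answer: -72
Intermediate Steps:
(-(0 - 4))*(P(5, -4) - 14) = (-(0 - 4))*(-4 - 14) = -1*(-4)*(-18) = 4*(-18) = -72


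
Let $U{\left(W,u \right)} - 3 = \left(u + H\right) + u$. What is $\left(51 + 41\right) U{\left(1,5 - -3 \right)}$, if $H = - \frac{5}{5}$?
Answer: $1656$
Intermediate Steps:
$H = -1$ ($H = \left(-5\right) \frac{1}{5} = -1$)
$U{\left(W,u \right)} = 2 + 2 u$ ($U{\left(W,u \right)} = 3 + \left(\left(u - 1\right) + u\right) = 3 + \left(\left(-1 + u\right) + u\right) = 3 + \left(-1 + 2 u\right) = 2 + 2 u$)
$\left(51 + 41\right) U{\left(1,5 - -3 \right)} = \left(51 + 41\right) \left(2 + 2 \left(5 - -3\right)\right) = 92 \left(2 + 2 \left(5 + 3\right)\right) = 92 \left(2 + 2 \cdot 8\right) = 92 \left(2 + 16\right) = 92 \cdot 18 = 1656$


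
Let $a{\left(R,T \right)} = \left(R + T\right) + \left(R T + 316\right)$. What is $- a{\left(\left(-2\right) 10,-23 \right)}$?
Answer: $-733$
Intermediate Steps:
$a{\left(R,T \right)} = 316 + R + T + R T$ ($a{\left(R,T \right)} = \left(R + T\right) + \left(316 + R T\right) = 316 + R + T + R T$)
$- a{\left(\left(-2\right) 10,-23 \right)} = - (316 - 20 - 23 + \left(-2\right) 10 \left(-23\right)) = - (316 - 20 - 23 - -460) = - (316 - 20 - 23 + 460) = \left(-1\right) 733 = -733$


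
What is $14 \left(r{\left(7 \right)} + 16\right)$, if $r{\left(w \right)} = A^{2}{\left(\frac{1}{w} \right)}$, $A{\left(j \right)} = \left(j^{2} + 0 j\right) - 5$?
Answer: $\frac{195904}{343} \approx 571.15$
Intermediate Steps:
$A{\left(j \right)} = -5 + j^{2}$ ($A{\left(j \right)} = \left(j^{2} + 0\right) - 5 = j^{2} - 5 = -5 + j^{2}$)
$r{\left(w \right)} = \left(-5 + \frac{1}{w^{2}}\right)^{2}$ ($r{\left(w \right)} = \left(-5 + \left(\frac{1}{w}\right)^{2}\right)^{2} = \left(-5 + \frac{1}{w^{2}}\right)^{2}$)
$14 \left(r{\left(7 \right)} + 16\right) = 14 \left(\frac{\left(1 - 5 \cdot 7^{2}\right)^{2}}{2401} + 16\right) = 14 \left(\frac{\left(1 - 245\right)^{2}}{2401} + 16\right) = 14 \left(\frac{\left(-244\right)^{2}}{2401} + 16\right) = 14 \left(\frac{1}{2401} \cdot 59536 + 16\right) = 14 \left(\frac{59536}{2401} + 16\right) = 14 \cdot \frac{97952}{2401} = \frac{195904}{343}$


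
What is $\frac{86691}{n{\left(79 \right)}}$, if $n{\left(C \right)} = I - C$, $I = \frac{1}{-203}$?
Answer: $- \frac{533281}{486} \approx -1097.3$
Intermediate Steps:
$I = - \frac{1}{203} \approx -0.0049261$
$n{\left(C \right)} = - \frac{1}{203} - C$
$\frac{86691}{n{\left(79 \right)}} = \frac{86691}{- \frac{1}{203} - 79} = \frac{86691}{- \frac{16038}{203}} = 86691 \left(- \frac{203}{16038}\right) = - \frac{533281}{486}$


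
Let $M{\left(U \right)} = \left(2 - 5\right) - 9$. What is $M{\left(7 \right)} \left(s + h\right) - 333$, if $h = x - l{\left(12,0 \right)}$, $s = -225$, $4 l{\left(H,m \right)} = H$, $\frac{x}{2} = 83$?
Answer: $411$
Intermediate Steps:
$x = 166$ ($x = 2 \cdot 83 = 166$)
$l{\left(H,m \right)} = \frac{H}{4}$
$M{\left(U \right)} = -12$ ($M{\left(U \right)} = -3 - 9 = -12$)
$h = 163$ ($h = 166 - \frac{1}{4} \cdot 12 = 166 - 3 = 163$)
$M{\left(7 \right)} \left(s + h\right) - 333 = - 12 \left(-225 + 163\right) - 333 = \left(-12\right) \left(-62\right) - 333 = 744 - 333 = 411$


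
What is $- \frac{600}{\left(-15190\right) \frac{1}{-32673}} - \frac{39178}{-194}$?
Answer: $- \frac{160401169}{147343} \approx -1088.6$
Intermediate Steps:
$- \frac{600}{\left(-15190\right) \frac{1}{-32673}} - \frac{39178}{-194} = - \frac{600}{\left(-15190\right) \left(- \frac{1}{32673}\right)} - - \frac{19589}{97} = - \frac{600}{\frac{15190}{32673}} + \frac{19589}{97} = \left(-600\right) \frac{32673}{15190} + \frac{19589}{97} = - \frac{1960380}{1519} + \frac{19589}{97} = - \frac{160401169}{147343}$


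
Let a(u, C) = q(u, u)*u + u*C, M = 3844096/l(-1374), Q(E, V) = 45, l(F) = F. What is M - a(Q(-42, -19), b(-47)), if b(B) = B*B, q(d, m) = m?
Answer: -71604458/687 ≈ -1.0423e+5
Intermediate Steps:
b(B) = B²
M = -1922048/687 (M = 3844096/(-1374) = 3844096*(-1/1374) = -1922048/687 ≈ -2797.7)
a(u, C) = u² + C*u (a(u, C) = u*u + u*C = u² + C*u)
M - a(Q(-42, -19), b(-47)) = -1922048/687 - 45*((-47)² + 45) = -1922048/687 - 45*(2209 + 45) = -1922048/687 - 45*2254 = -1922048/687 - 1*101430 = -1922048/687 - 101430 = -71604458/687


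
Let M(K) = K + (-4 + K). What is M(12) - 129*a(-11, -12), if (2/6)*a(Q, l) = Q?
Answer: 4277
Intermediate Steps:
a(Q, l) = 3*Q
M(K) = -4 + 2*K
M(12) - 129*a(-11, -12) = (-4 + 2*12) - 387*(-11) = (-4 + 24) - 129*(-33) = 20 + 4257 = 4277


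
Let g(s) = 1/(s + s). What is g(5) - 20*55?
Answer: -10999/10 ≈ -1099.9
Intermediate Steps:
g(s) = 1/(2*s)
g(5) - 20*55 = (½)/5 - 20*55 = (½)*(⅕) - 1100 = ⅒ - 1100 = -10999/10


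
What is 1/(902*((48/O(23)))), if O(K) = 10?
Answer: 5/21648 ≈ 0.00023097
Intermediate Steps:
1/(902*((48/O(23)))) = 1/(902*((48/10))) = 1/(902*((48*(⅒)))) = 1/(902*(24/5)) = (1/902)*(5/24) = 5/21648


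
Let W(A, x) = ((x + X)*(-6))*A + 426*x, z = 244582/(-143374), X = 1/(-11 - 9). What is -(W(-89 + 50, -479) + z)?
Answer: 226640892089/716870 ≈ 3.1615e+5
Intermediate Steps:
X = -1/20 (X = 1/(-20) = -1/20 ≈ -0.050000)
z = -122291/71687 (z = 244582*(-1/143374) = -122291/71687 ≈ -1.7059)
W(A, x) = 426*x + A*(3/10 - 6*x) (W(A, x) = ((x - 1/20)*(-6))*A + 426*x = ((-1/20 + x)*(-6))*A + 426*x = (3/10 - 6*x)*A + 426*x = A*(3/10 - 6*x) + 426*x = 426*x + A*(3/10 - 6*x))
-(W(-89 + 50, -479) + z) = -((426*(-479) + 3*(-89 + 50)/10 - 6*(-89 + 50)*(-479)) - 122291/71687) = -((-204054 + (3/10)*(-39) - 6*(-39)*(-479)) - 122291/71687) = -((-204054 - 117/10 - 112086) - 122291/71687) = -(-3161517/10 - 122291/71687) = -1*(-226640892089/716870) = 226640892089/716870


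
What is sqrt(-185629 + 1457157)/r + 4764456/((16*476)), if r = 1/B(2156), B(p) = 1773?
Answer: 595557/952 + 3546*sqrt(317882) ≈ 1.9999e+6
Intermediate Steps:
r = 1/1773 ≈ 0.00056402
sqrt(-185629 + 1457157)/r + 4764456/((16*476)) = sqrt(-185629 + 1457157)/(1/1773) + 4764456/((16*476)) = sqrt(1271528)*1773 + 4764456/7616 = (2*sqrt(317882))*1773 + 4764456*(1/7616) = 3546*sqrt(317882) + 595557/952 = 595557/952 + 3546*sqrt(317882)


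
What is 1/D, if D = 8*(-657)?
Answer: -1/5256 ≈ -0.00019026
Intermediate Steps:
D = -5256
1/D = 1/(-5256) = -1/5256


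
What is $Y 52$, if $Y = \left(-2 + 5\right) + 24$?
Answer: $1404$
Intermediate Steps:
$Y = 27$ ($Y = 3 + 24 = 27$)
$Y 52 = 27 \cdot 52 = 1404$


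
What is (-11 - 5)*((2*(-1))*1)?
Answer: 32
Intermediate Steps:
(-11 - 5)*((2*(-1))*1) = -(-32) = -16*(-2) = 32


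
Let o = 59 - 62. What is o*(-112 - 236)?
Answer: 1044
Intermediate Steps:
o = -3
o*(-112 - 236) = -3*(-112 - 236) = -3*(-348) = 1044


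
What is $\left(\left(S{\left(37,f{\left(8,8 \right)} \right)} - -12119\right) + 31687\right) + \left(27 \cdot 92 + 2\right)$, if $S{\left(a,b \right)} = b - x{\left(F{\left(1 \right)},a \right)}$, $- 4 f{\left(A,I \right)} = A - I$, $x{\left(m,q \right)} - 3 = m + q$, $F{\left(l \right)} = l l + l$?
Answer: $46250$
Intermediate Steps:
$F{\left(l \right)} = l + l^{2}$ ($F{\left(l \right)} = l^{2} + l = l + l^{2}$)
$x{\left(m,q \right)} = 3 + m + q$ ($x{\left(m,q \right)} = 3 + \left(m + q\right) = 3 + m + q$)
$f{\left(A,I \right)} = - \frac{A}{4} + \frac{I}{4}$ ($f{\left(A,I \right)} = - \frac{A - I}{4} = - \frac{A}{4} + \frac{I}{4}$)
$S{\left(a,b \right)} = -5 + b - a$ ($S{\left(a,b \right)} = b - \left(3 + 1 \left(1 + 1\right) + a\right) = b - \left(3 + 1 \cdot 2 + a\right) = b - \left(3 + 2 + a\right) = b - \left(5 + a\right) = -5 + b - a$)
$\left(\left(S{\left(37,f{\left(8,8 \right)} \right)} - -12119\right) + 31687\right) + \left(27 \cdot 92 + 2\right) = \left(\left(\left(-5 + \left(\left(- \frac{1}{4}\right) 8 + \frac{1}{4} \cdot 8\right) - 37\right) - -12119\right) + 31687\right) + \left(27 \cdot 92 + 2\right) = \left(\left(\left(-5 + \left(-2 + 2\right) - 37\right) + 12119\right) + 31687\right) + \left(2484 + 2\right) = \left(\left(\left(-5 + 0 - 37\right) + 12119\right) + 31687\right) + 2486 = \left(\left(-42 + 12119\right) + 31687\right) + 2486 = \left(12077 + 31687\right) + 2486 = 43764 + 2486 = 46250$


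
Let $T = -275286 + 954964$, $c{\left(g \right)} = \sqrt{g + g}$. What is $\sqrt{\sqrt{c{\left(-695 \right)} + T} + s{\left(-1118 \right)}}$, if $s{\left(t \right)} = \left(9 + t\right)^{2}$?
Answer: $\sqrt{1229881 + \sqrt{679678 + i \sqrt{1390}}} \approx 1109.4 + 8.0 \cdot 10^{-6} i$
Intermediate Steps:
$c{\left(g \right)} = \sqrt{2} \sqrt{g}$ ($c{\left(g \right)} = \sqrt{2 g} = \sqrt{2} \sqrt{g}$)
$T = 679678$
$\sqrt{\sqrt{c{\left(-695 \right)} + T} + s{\left(-1118 \right)}} = \sqrt{\sqrt{\sqrt{2} \sqrt{-695} + 679678} + \left(9 - 1118\right)^{2}} = \sqrt{\sqrt{\sqrt{2} i \sqrt{695} + 679678} + \left(-1109\right)^{2}} = \sqrt{\sqrt{i \sqrt{1390} + 679678} + 1229881} = \sqrt{\sqrt{679678 + i \sqrt{1390}} + 1229881} = \sqrt{1229881 + \sqrt{679678 + i \sqrt{1390}}}$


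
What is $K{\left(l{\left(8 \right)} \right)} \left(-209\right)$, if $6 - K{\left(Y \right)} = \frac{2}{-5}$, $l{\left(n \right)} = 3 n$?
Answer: $- \frac{6688}{5} \approx -1337.6$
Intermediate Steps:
$K{\left(Y \right)} = \frac{32}{5}$ ($K{\left(Y \right)} = 6 - \frac{2}{-5} = 6 - 2 \left(- \frac{1}{5}\right) = 6 - - \frac{2}{5} = 6 + \frac{2}{5} = \frac{32}{5}$)
$K{\left(l{\left(8 \right)} \right)} \left(-209\right) = \frac{32}{5} \left(-209\right) = - \frac{6688}{5}$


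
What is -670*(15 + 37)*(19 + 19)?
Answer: -1323920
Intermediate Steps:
-670*(15 + 37)*(19 + 19) = -34840*38 = -670*1976 = -1323920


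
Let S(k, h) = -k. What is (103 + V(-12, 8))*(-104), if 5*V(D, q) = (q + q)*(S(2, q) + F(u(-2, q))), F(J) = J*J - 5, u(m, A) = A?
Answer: -148408/5 ≈ -29682.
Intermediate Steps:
F(J) = -5 + J**2 (F(J) = J**2 - 5 = -5 + J**2)
V(D, q) = 2*q*(-7 + q**2)/5 (V(D, q) = ((q + q)*(-1*2 + (-5 + q**2)))/5 = ((2*q)*(-2 + (-5 + q**2)))/5 = ((2*q)*(-7 + q**2))/5 = (2*q*(-7 + q**2))/5 = 2*q*(-7 + q**2)/5)
(103 + V(-12, 8))*(-104) = (103 + (2/5)*8*(-7 + 8**2))*(-104) = (103 + (2/5)*8*(-7 + 64))*(-104) = (103 + (2/5)*8*57)*(-104) = (103 + 912/5)*(-104) = (1427/5)*(-104) = -148408/5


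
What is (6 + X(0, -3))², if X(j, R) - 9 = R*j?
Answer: 225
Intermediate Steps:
X(j, R) = 9 + R*j
(6 + X(0, -3))² = (6 + (9 - 3*0))² = (6 + (9 + 0))² = (6 + 9)² = 15² = 225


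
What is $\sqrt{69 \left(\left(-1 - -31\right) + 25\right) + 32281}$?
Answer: $2 \sqrt{9019} \approx 189.94$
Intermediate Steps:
$\sqrt{69 \left(\left(-1 - -31\right) + 25\right) + 32281} = \sqrt{69 \left(\left(-1 + 31\right) + 25\right) + 32281} = \sqrt{69 \left(30 + 25\right) + 32281} = \sqrt{69 \cdot 55 + 32281} = \sqrt{3795 + 32281} = \sqrt{36076} = 2 \sqrt{9019}$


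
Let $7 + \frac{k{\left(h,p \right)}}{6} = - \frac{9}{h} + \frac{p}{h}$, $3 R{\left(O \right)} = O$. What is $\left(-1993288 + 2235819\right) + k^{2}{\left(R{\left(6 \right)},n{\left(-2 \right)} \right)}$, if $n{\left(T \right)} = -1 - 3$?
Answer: $249092$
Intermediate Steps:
$R{\left(O \right)} = \frac{O}{3}$
$n{\left(T \right)} = -4$
$k{\left(h,p \right)} = -42 - \frac{54}{h} + \frac{6 p}{h}$ ($k{\left(h,p \right)} = -42 + 6 \left(- \frac{9}{h} + \frac{p}{h}\right) = -42 + \left(- \frac{54}{h} + \frac{6 p}{h}\right) = -42 - \frac{54}{h} + \frac{6 p}{h}$)
$\left(-1993288 + 2235819\right) + k^{2}{\left(R{\left(6 \right)},n{\left(-2 \right)} \right)} = \left(-1993288 + 2235819\right) + \left(\frac{6 \left(-9 - 4 - 7 \cdot \frac{1}{3} \cdot 6\right)}{\frac{1}{3} \cdot 6}\right)^{2} = 242531 + \left(\frac{6 \left(-9 - 4 - 14\right)}{2}\right)^{2} = 242531 + \left(6 \cdot \frac{1}{2} \left(-9 - 4 - 14\right)\right)^{2} = 242531 + \left(6 \cdot \frac{1}{2} \left(-27\right)\right)^{2} = 242531 + \left(-81\right)^{2} = 242531 + 6561 = 249092$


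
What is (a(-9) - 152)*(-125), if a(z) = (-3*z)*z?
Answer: 49375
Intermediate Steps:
a(z) = -3*z²
(a(-9) - 152)*(-125) = (-3*(-9)² - 152)*(-125) = (-3*81 - 152)*(-125) = (-243 - 152)*(-125) = -395*(-125) = 49375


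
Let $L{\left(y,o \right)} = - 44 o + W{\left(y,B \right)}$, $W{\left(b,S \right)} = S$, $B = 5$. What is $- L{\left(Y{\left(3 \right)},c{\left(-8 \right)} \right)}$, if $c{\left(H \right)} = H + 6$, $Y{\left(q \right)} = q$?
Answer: $-93$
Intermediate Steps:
$c{\left(H \right)} = 6 + H$
$L{\left(y,o \right)} = 5 - 44 o$ ($L{\left(y,o \right)} = - 44 o + 5 = 5 - 44 o$)
$- L{\left(Y{\left(3 \right)},c{\left(-8 \right)} \right)} = - (5 - 44 \left(6 - 8\right)) = - (5 - -88) = - (5 + 88) = \left(-1\right) 93 = -93$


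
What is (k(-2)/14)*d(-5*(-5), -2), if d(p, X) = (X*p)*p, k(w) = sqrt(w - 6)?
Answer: -1250*I*sqrt(2)/7 ≈ -252.54*I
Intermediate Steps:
k(w) = sqrt(-6 + w)
d(p, X) = X*p**2
(k(-2)/14)*d(-5*(-5), -2) = (sqrt(-6 - 2)/14)*(-2*(-5*(-5))**2) = (sqrt(-8)*(1/14))*(-2*25**2) = ((2*I*sqrt(2))*(1/14))*(-2*625) = (I*sqrt(2)/7)*(-1250) = -1250*I*sqrt(2)/7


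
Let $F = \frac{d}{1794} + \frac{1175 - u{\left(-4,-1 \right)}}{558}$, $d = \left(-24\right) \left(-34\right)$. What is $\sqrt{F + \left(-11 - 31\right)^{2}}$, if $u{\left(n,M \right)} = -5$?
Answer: $\frac{43 \sqrt{738757838}}{27807} \approx 42.031$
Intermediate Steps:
$d = 816$
$F = \frac{214354}{83421}$ ($F = \frac{816}{1794} + \frac{1175 - -5}{558} = 816 \cdot \frac{1}{1794} + \left(1175 + 5\right) \frac{1}{558} = \frac{136}{299} + 1180 \cdot \frac{1}{558} = \frac{136}{299} + \frac{590}{279} = \frac{214354}{83421} \approx 2.5695$)
$\sqrt{F + \left(-11 - 31\right)^{2}} = \sqrt{\frac{214354}{83421} + \left(-11 - 31\right)^{2}} = \sqrt{\frac{214354}{83421} + \left(-42\right)^{2}} = \sqrt{\frac{214354}{83421} + 1764} = \sqrt{\frac{147368998}{83421}} = \frac{43 \sqrt{738757838}}{27807}$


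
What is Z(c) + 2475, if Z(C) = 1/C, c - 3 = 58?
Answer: 150976/61 ≈ 2475.0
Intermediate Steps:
c = 61 (c = 3 + 58 = 61)
Z(c) + 2475 = 1/61 + 2475 = 150976/61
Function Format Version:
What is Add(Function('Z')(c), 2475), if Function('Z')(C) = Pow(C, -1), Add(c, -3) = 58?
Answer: Rational(150976, 61) ≈ 2475.0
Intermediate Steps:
c = 61 (c = Add(3, 58) = 61)
Add(Function('Z')(c), 2475) = Add(Pow(61, -1), 2475) = Add(Rational(1, 61), 2475) = Rational(150976, 61)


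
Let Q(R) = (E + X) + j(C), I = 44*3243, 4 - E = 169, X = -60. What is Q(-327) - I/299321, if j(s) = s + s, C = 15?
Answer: -5319117/27211 ≈ -195.48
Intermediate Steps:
E = -165 (E = 4 - 1*169 = 4 - 169 = -165)
I = 142692
j(s) = 2*s
Q(R) = -195 (Q(R) = (-165 - 60) + 2*15 = -225 + 30 = -195)
Q(-327) - I/299321 = -195 - 142692/299321 = -195 - 1*12972/27211 = -195 - 12972/27211 = -5319117/27211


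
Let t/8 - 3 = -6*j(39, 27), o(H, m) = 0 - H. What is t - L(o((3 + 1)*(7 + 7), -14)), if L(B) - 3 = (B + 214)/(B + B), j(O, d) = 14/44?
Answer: 4397/616 ≈ 7.1380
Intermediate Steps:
j(O, d) = 7/22 (j(O, d) = 14*(1/44) = 7/22)
o(H, m) = -H
L(B) = 3 + (214 + B)/(2*B) (L(B) = 3 + (B + 214)/(B + B) = 3 + (214 + B)/((2*B)) = 3 + (214 + B)*(1/(2*B)) = 3 + (214 + B)/(2*B))
t = 96/11 (t = 24 + 8*(-6*7/22) = 24 + 8*(-21/11) = 24 - 168/11 = 96/11 ≈ 8.7273)
t - L(o((3 + 1)*(7 + 7), -14)) = 96/11 - (7/2 + 107/((-(3 + 1)*(7 + 7)))) = 96/11 - (7/2 + 107/((-4*14))) = 96/11 - (7/2 + 107/((-1*56))) = 96/11 - (7/2 + 107/(-56)) = 96/11 - (7/2 + 107*(-1/56)) = 96/11 - (7/2 - 107/56) = 96/11 - 1*89/56 = 96/11 - 89/56 = 4397/616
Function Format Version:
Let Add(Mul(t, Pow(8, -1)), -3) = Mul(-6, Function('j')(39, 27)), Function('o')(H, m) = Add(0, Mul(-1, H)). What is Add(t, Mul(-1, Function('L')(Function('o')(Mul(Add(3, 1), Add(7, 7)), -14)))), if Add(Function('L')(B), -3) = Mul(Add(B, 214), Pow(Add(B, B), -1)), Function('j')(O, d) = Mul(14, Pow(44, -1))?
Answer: Rational(4397, 616) ≈ 7.1380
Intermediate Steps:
Function('j')(O, d) = Rational(7, 22) (Function('j')(O, d) = Mul(14, Rational(1, 44)) = Rational(7, 22))
Function('o')(H, m) = Mul(-1, H)
Function('L')(B) = Add(3, Mul(Rational(1, 2), Pow(B, -1), Add(214, B))) (Function('L')(B) = Add(3, Mul(Add(B, 214), Pow(Add(B, B), -1))) = Add(3, Mul(Add(214, B), Pow(Mul(2, B), -1))) = Add(3, Mul(Add(214, B), Mul(Rational(1, 2), Pow(B, -1)))) = Add(3, Mul(Rational(1, 2), Pow(B, -1), Add(214, B))))
t = Rational(96, 11) (t = Add(24, Mul(8, Mul(-6, Rational(7, 22)))) = Add(24, Mul(8, Rational(-21, 11))) = Add(24, Rational(-168, 11)) = Rational(96, 11) ≈ 8.7273)
Add(t, Mul(-1, Function('L')(Function('o')(Mul(Add(3, 1), Add(7, 7)), -14)))) = Add(Rational(96, 11), Mul(-1, Add(Rational(7, 2), Mul(107, Pow(Mul(-1, Mul(Add(3, 1), Add(7, 7))), -1))))) = Add(Rational(96, 11), Mul(-1, Add(Rational(7, 2), Mul(107, Pow(Mul(-1, Mul(4, 14)), -1))))) = Add(Rational(96, 11), Mul(-1, Add(Rational(7, 2), Mul(107, Pow(Mul(-1, 56), -1))))) = Add(Rational(96, 11), Mul(-1, Add(Rational(7, 2), Mul(107, Pow(-56, -1))))) = Add(Rational(96, 11), Mul(-1, Add(Rational(7, 2), Mul(107, Rational(-1, 56))))) = Add(Rational(96, 11), Mul(-1, Add(Rational(7, 2), Rational(-107, 56)))) = Add(Rational(96, 11), Mul(-1, Rational(89, 56))) = Add(Rational(96, 11), Rational(-89, 56)) = Rational(4397, 616)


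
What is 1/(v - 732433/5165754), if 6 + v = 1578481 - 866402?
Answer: 5165754/3678393215609 ≈ 1.4044e-6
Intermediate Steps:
v = 712073 (v = -6 + (1578481 - 866402) = -6 + 712079 = 712073)
1/(v - 732433/5165754) = 1/(712073 - 732433/5165754) = 1/(3678393215609/5165754) = 5165754/3678393215609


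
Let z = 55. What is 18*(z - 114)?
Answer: -1062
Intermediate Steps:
18*(z - 114) = 18*(55 - 114) = 18*(-59) = -1062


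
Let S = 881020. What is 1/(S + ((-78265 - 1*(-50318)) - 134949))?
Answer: 1/718124 ≈ 1.3925e-6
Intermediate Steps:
1/(S + ((-78265 - 1*(-50318)) - 134949)) = 1/(881020 + ((-78265 - 1*(-50318)) - 134949)) = 1/(881020 + ((-78265 + 50318) - 134949)) = 1/(881020 + (-27947 - 134949)) = 1/(881020 - 162896) = 1/718124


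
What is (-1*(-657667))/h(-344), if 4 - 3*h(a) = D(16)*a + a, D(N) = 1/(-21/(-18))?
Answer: 4603669/1500 ≈ 3069.1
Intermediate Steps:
D(N) = 6/7 (D(N) = 1/(-21*(-1/18)) = 1/(7/6) = 6/7)
h(a) = 4/3 - 13*a/21 (h(a) = 4/3 - (6*a/7 + a)/3 = 4/3 - 13*a/21)
(-1*(-657667))/h(-344) = (-1*(-657667))/(4/3 - 13/21*(-344)) = 657667/(4/3 + 4472/21) = 657667/(1500/7) = 657667*(7/1500) = 4603669/1500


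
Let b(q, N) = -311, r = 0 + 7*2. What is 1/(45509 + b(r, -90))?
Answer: 1/45198 ≈ 2.2125e-5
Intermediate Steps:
r = 14 (r = 0 + 14 = 14)
1/(45509 + b(r, -90)) = 1/(45509 - 311) = 1/45198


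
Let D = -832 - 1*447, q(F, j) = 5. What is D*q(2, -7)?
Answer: -6395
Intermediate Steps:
D = -1279 (D = -832 - 447 = -1279)
D*q(2, -7) = -1279*5 = -6395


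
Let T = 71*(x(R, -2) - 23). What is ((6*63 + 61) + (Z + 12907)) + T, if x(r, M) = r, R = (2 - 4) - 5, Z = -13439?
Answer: -2223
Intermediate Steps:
R = -7 (R = -2 - 5 = -7)
T = -2130 (T = 71*(-7 - 23) = 71*(-30) = -2130)
((6*63 + 61) + (Z + 12907)) + T = ((6*63 + 61) + (-13439 + 12907)) - 2130 = ((378 + 61) - 532) - 2130 = (439 - 532) - 2130 = -93 - 2130 = -2223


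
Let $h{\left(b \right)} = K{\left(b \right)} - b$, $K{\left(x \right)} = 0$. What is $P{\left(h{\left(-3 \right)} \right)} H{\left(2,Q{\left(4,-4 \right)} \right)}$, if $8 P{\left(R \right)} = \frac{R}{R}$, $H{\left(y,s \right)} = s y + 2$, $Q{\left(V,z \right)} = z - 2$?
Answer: $- \frac{5}{4} \approx -1.25$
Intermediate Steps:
$Q{\left(V,z \right)} = -2 + z$ ($Q{\left(V,z \right)} = z - 2 = -2 + z$)
$h{\left(b \right)} = - b$ ($h{\left(b \right)} = 0 - b = - b$)
$H{\left(y,s \right)} = 2 + s y$
$P{\left(R \right)} = \frac{1}{8}$ ($P{\left(R \right)} = \frac{R \frac{1}{R}}{8} = \frac{1}{8} \cdot 1 = \frac{1}{8}$)
$P{\left(h{\left(-3 \right)} \right)} H{\left(2,Q{\left(4,-4 \right)} \right)} = \frac{2 + \left(-2 - 4\right) 2}{8} = \frac{2 - 12}{8} = \frac{1}{8} \left(-10\right) = - \frac{5}{4}$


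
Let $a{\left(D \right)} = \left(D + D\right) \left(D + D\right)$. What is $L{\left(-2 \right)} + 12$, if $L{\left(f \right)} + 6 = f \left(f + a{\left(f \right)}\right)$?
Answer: $-22$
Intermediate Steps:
$a{\left(D \right)} = 4 D^{2}$ ($a{\left(D \right)} = 2 D 2 D = 4 D^{2}$)
$L{\left(f \right)} = -6 + f \left(f + 4 f^{2}\right)$
$L{\left(-2 \right)} + 12 = \left(-6 + \left(-2\right)^{2} + 4 \left(-2\right)^{3}\right) + 12 = \left(-6 + 4 + 4 \left(-8\right)\right) + 12 = \left(-6 + 4 - 32\right) + 12 = -34 + 12 = -22$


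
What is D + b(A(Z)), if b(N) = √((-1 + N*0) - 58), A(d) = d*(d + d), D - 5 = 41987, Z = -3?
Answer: 41992 + I*√59 ≈ 41992.0 + 7.6811*I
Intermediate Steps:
D = 41992 (D = 5 + 41987 = 41992)
A(d) = 2*d² (A(d) = d*(2*d) = 2*d²)
b(N) = I*√59 (b(N) = √((-1 + 0) - 58) = √(-1 - 58) = √(-59) = I*√59)
D + b(A(Z)) = 41992 + I*√59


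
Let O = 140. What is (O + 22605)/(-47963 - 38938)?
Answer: -22745/86901 ≈ -0.26173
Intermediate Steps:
(O + 22605)/(-47963 - 38938) = (140 + 22605)/(-47963 - 38938) = 22745/(-86901) = 22745*(-1/86901) = -22745/86901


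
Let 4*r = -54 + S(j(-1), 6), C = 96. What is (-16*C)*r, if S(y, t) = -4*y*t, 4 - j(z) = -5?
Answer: 103680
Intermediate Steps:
j(z) = 9 (j(z) = 4 - 1*(-5) = 4 + 5 = 9)
S(y, t) = -4*t*y
r = -135/2 (r = (-54 - 4*6*9)/4 = (-54 - 216)/4 = (¼)*(-270) = -135/2 ≈ -67.500)
(-16*C)*r = -16*96*(-135/2) = -1536*(-135/2) = 103680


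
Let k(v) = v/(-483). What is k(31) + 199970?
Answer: 96585479/483 ≈ 1.9997e+5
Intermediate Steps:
k(v) = -v/483 (k(v) = v*(-1/483) = -v/483)
k(31) + 199970 = -1/483*31 + 199970 = -31/483 + 199970 = 96585479/483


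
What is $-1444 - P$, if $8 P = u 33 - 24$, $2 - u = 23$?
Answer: $- \frac{10835}{8} \approx -1354.4$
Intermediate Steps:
$u = -21$ ($u = 2 - 23 = -21$)
$P = - \frac{717}{8}$ ($P = \frac{\left(-21\right) 33 - 24}{8} = \frac{-693 - 24}{8} = \frac{1}{8} \left(-717\right) = - \frac{717}{8} \approx -89.625$)
$-1444 - P = -1444 - - \frac{717}{8} = -1444 + \frac{717}{8} = - \frac{10835}{8}$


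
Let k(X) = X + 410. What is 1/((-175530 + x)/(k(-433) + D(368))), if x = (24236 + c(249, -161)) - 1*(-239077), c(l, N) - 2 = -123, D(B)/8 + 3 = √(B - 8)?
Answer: -47/87662 + 24*√10/43831 ≈ 0.0011954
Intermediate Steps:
D(B) = -24 + 8*√(-8 + B) (D(B) = -24 + 8*√(B - 8) = -24 + 8*√(-8 + B))
c(l, N) = -121 (c(l, N) = 2 - 123 = -121)
k(X) = 410 + X
x = 263192 (x = (24236 - 121) - 1*(-239077) = 24115 + 239077 = 263192)
1/((-175530 + x)/(k(-433) + D(368))) = 1/((-175530 + 263192)/((410 - 433) + (-24 + 8*√(-8 + 368)))) = 1/(87662/(-23 + (-24 + 8*√360))) = 1/(87662/(-23 + (-24 + 8*(6*√10)))) = 1/(87662/(-23 + (-24 + 48*√10))) = 1/(87662/(-47 + 48*√10)) = -47/87662 + 24*√10/43831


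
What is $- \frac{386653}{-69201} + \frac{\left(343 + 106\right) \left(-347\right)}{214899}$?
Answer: $\frac{24103206548}{4957075233} \approx 4.8624$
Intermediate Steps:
$- \frac{386653}{-69201} + \frac{\left(343 + 106\right) \left(-347\right)}{214899} = \left(-386653\right) \left(- \frac{1}{69201}\right) + 449 \left(-347\right) \frac{1}{214899} = \frac{386653}{69201} - \frac{155803}{214899} = \frac{24103206548}{4957075233}$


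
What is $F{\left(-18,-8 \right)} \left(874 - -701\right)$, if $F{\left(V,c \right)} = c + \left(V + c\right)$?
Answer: $-53550$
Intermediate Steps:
$F{\left(V,c \right)} = V + 2 c$
$F{\left(-18,-8 \right)} \left(874 - -701\right) = \left(-18 + 2 \left(-8\right)\right) \left(874 - -701\right) = \left(-18 - 16\right) \left(874 + 701\right) = \left(-34\right) 1575 = -53550$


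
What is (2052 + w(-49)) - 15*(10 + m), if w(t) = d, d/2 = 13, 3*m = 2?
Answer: 1918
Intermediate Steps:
m = 2/3 (m = (1/3)*2 = 2/3 ≈ 0.66667)
d = 26 (d = 2*13 = 26)
w(t) = 26
(2052 + w(-49)) - 15*(10 + m) = (2052 + 26) - 15*(10 + 2/3) = 2078 - 15*32/3 = 2078 - 160 = 1918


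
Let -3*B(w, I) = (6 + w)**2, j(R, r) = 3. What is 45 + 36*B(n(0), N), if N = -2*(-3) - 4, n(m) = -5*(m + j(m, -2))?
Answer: -927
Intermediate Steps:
n(m) = -15 - 5*m (n(m) = -5*(m + 3) = -5*(3 + m) = -15 - 5*m)
N = 2 (N = 6 - 4 = 2)
B(w, I) = -(6 + w)**2/3
45 + 36*B(n(0), N) = 45 + 36*(-(6 + (-15 - 5*0))**2/3) = 45 + 36*(-(6 + (-15 + 0))**2/3) = 45 + 36*(-(6 - 15)**2/3) = 45 + 36*(-1/3*(-9)**2) = 45 + 36*(-1/3*81) = 45 + 36*(-27) = 45 - 972 = -927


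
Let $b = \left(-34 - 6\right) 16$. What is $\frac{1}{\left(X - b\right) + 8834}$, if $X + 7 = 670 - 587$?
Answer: $\frac{1}{9550} \approx 0.00010471$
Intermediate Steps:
$X = 76$ ($X = -7 + \left(670 - 587\right) = -7 + 83 = 76$)
$b = -640$ ($b = \left(-40\right) 16 = -640$)
$\frac{1}{\left(X - b\right) + 8834} = \frac{1}{\left(76 - -640\right) + 8834} = \frac{1}{\left(76 + 640\right) + 8834} = \frac{1}{716 + 8834} = \frac{1}{9550}$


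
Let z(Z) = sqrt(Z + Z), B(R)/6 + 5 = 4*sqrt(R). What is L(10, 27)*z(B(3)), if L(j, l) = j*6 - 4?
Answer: 112*sqrt(-15 + 12*sqrt(3)) ≈ 269.37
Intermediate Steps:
B(R) = -30 + 24*sqrt(R) (B(R) = -30 + 6*(4*sqrt(R)) = -30 + 24*sqrt(R))
L(j, l) = -4 + 6*j (L(j, l) = 6*j - 4 = -4 + 6*j)
z(Z) = sqrt(2)*sqrt(Z) (z(Z) = sqrt(2*Z) = sqrt(2)*sqrt(Z))
L(10, 27)*z(B(3)) = (-4 + 6*10)*(sqrt(2)*sqrt(-30 + 24*sqrt(3))) = (-4 + 60)*(sqrt(2)*sqrt(-30 + 24*sqrt(3))) = 56*(sqrt(2)*sqrt(-30 + 24*sqrt(3))) = 56*sqrt(2)*sqrt(-30 + 24*sqrt(3))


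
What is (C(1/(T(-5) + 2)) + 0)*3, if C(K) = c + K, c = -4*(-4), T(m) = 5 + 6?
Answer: 627/13 ≈ 48.231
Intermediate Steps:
T(m) = 11
c = 16
C(K) = 16 + K
(C(1/(T(-5) + 2)) + 0)*3 = ((16 + 1/(11 + 2)) + 0)*3 = ((16 + 1/13) + 0)*3 = (209/13 + 0)*3 = (209/13)*3 = 627/13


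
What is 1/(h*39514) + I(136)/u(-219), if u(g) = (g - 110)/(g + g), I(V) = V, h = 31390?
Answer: 73884838793609/408073327340 ≈ 181.06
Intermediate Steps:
u(g) = (-110 + g)/(2*g) (u(g) = (-110 + g)/((2*g)) = (-110 + g)*(1/(2*g)) = (-110 + g)/(2*g))
1/(h*39514) + I(136)/u(-219) = 1/(31390*39514) + 136/(((1/2)*(-110 - 219)/(-219))) = (1/31390)*(1/39514) + 136/(((1/2)*(-1/219)*(-329))) = 1/1240344460 + 136/(329/438) = 1/1240344460 + 136*(438/329) = 1/1240344460 + 59568/329 = 73884838793609/408073327340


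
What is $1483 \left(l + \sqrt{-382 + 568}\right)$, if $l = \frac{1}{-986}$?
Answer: $- \frac{1483}{986} + 1483 \sqrt{186} \approx 20224.0$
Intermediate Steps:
$l = - \frac{1}{986} \approx -0.0010142$
$1483 \left(l + \sqrt{-382 + 568}\right) = 1483 \left(- \frac{1}{986} + \sqrt{-382 + 568}\right) = 1483 \left(- \frac{1}{986} + \sqrt{186}\right) = - \frac{1483}{986} + 1483 \sqrt{186}$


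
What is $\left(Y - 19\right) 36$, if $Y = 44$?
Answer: $900$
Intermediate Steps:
$\left(Y - 19\right) 36 = \left(44 - 19\right) 36 = 25 \cdot 36 = 900$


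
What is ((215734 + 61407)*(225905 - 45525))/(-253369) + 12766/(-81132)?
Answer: -2027924093020607/10278166854 ≈ -1.9730e+5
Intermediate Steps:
((215734 + 61407)*(225905 - 45525))/(-253369) + 12766/(-81132) = (277141*180380)*(-1/253369) + 12766*(-1/81132) = 49990693580*(-1/253369) - 6383/40566 = -49990693580/253369 - 6383/40566 = -2027924093020607/10278166854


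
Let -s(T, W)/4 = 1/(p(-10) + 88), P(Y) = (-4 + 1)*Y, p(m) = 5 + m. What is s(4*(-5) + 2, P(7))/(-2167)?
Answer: 4/179861 ≈ 2.2239e-5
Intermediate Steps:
P(Y) = -3*Y
s(T, W) = -4/83 (s(T, W) = -4/((5 - 10) + 88) = -4/(-5 + 88) = -4/83)
s(4*(-5) + 2, P(7))/(-2167) = -4/83/(-2167) = -4/83*(-1/2167) = 4/179861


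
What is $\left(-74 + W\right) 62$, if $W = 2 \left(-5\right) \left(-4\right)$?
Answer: $-2108$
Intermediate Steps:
$W = 40$ ($W = \left(-10\right) \left(-4\right) = 40$)
$\left(-74 + W\right) 62 = \left(-74 + 40\right) 62 = \left(-34\right) 62 = -2108$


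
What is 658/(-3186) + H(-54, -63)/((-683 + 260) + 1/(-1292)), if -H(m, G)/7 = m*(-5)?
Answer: 62883233/14755959 ≈ 4.2616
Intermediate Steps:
H(m, G) = 35*m (H(m, G) = -7*m*(-5) = -(-35)*m = 35*m)
658/(-3186) + H(-54, -63)/((-683 + 260) + 1/(-1292)) = 658/(-3186) + (35*(-54))/((-683 + 260) + 1/(-1292)) = 658*(-1/3186) - 1890/(-423 - 1/1292) = -329/1593 - 1890/(-546517/1292) = -329/1593 - 1890*(-1292/546517) = -329/1593 + 2441880/546517 = 62883233/14755959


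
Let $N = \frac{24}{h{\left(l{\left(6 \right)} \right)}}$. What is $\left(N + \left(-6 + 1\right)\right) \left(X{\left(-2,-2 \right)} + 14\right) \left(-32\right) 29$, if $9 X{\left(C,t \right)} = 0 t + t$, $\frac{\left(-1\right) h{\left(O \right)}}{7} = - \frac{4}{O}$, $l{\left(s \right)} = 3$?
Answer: $\frac{1956224}{63} \approx 31051.0$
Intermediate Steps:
$h{\left(O \right)} = \frac{28}{O}$ ($h{\left(O \right)} = - 7 \left(- \frac{4}{O}\right) = \frac{28}{O}$)
$X{\left(C,t \right)} = \frac{t}{9}$ ($X{\left(C,t \right)} = \frac{0 t + t}{9} = \frac{0 + t}{9} = \frac{t}{9}$)
$N = \frac{18}{7}$ ($N = \frac{24}{28 \cdot \frac{1}{3}} = \frac{24}{\frac{28}{3}} = 24 \cdot \frac{3}{28} = \frac{18}{7} \approx 2.5714$)
$\left(N + \left(-6 + 1\right)\right) \left(X{\left(-2,-2 \right)} + 14\right) \left(-32\right) 29 = \left(\frac{18}{7} + \left(-6 + 1\right)\right) \left(\frac{1}{9} \left(-2\right) + 14\right) \left(-32\right) 29 = \left(\frac{18}{7} - 5\right) \left(- \frac{2}{9} + 14\right) \left(-32\right) 29 = \left(- \frac{17}{7}\right) \frac{124}{9} \left(-32\right) 29 = \left(- \frac{2108}{63}\right) \left(-32\right) 29 = \frac{67456}{63} \cdot 29 = \frac{1956224}{63}$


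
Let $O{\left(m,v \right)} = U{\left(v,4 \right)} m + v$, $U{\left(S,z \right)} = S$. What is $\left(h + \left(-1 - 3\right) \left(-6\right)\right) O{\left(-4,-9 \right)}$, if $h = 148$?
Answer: $4644$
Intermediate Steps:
$O{\left(m,v \right)} = v + m v$ ($O{\left(m,v \right)} = v m + v = m v + v = v + m v$)
$\left(h + \left(-1 - 3\right) \left(-6\right)\right) O{\left(-4,-9 \right)} = \left(148 + \left(-1 - 3\right) \left(-6\right)\right) \left(- 9 \left(1 - 4\right)\right) = \left(148 + \left(-1 - 3\right) \left(-6\right)\right) \left(\left(-9\right) \left(-3\right)\right) = \left(148 - -24\right) 27 = \left(148 + 24\right) 27 = 172 \cdot 27 = 4644$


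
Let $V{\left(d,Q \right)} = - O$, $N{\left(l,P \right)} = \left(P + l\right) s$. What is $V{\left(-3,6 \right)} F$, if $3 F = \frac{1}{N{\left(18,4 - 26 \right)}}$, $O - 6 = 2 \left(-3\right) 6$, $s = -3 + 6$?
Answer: $- \frac{5}{6} \approx -0.83333$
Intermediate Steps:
$s = 3$
$O = -30$ ($O = 6 + 2 \left(-3\right) 6 = 6 - 36 = -30$)
$N{\left(l,P \right)} = 3 P + 3 l$ ($N{\left(l,P \right)} = \left(P + l\right) 3 = 3 P + 3 l$)
$V{\left(d,Q \right)} = 30$ ($V{\left(d,Q \right)} = \left(-1\right) \left(-30\right) = 30$)
$F = - \frac{1}{36}$ ($F = \frac{1}{3 \left(3 \left(4 - 26\right) + 3 \cdot 18\right)} = \frac{1}{3 \left(3 \left(-22\right) + 54\right)} = \frac{1}{3 \left(-66 + 54\right)} = \frac{1}{3 \left(-12\right)} = \frac{1}{3} \left(- \frac{1}{12}\right) = - \frac{1}{36} \approx -0.027778$)
$V{\left(-3,6 \right)} F = 30 \left(- \frac{1}{36}\right) = - \frac{5}{6}$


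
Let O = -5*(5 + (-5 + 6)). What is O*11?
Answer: -330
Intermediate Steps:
O = -30 (O = -5*(5 + 1) = -5*6 = -30)
O*11 = -30*11 = -330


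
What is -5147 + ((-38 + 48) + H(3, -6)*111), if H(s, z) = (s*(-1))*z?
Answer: -3139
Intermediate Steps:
H(s, z) = -s*z (H(s, z) = (-s)*z = -s*z)
-5147 + ((-38 + 48) + H(3, -6)*111) = -5147 + ((-38 + 48) - 1*3*(-6)*111) = -5147 + (10 + 18*111) = -5147 + (10 + 1998) = -5147 + 2008 = -3139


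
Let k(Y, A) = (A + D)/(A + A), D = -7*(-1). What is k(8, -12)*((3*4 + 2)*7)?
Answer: 245/12 ≈ 20.417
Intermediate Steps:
D = 7
k(Y, A) = (7 + A)/(2*A) (k(Y, A) = (A + 7)/(A + A) = (7 + A)/((2*A)) = (7 + A)*(1/(2*A)) = (7 + A)/(2*A))
k(8, -12)*((3*4 + 2)*7) = ((½)*(7 - 12)/(-12))*((3*4 + 2)*7) = ((½)*(-1/12)*(-5))*((12 + 2)*7) = 5*(14*7)/24 = (5/24)*98 = 245/12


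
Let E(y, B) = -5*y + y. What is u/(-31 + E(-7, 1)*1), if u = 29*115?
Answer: -3335/3 ≈ -1111.7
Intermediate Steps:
E(y, B) = -4*y
u = 3335
u/(-31 + E(-7, 1)*1) = 3335/(-31 - 4*(-7)*1) = 3335/(-31 + 28*1) = 3335/(-31 + 28) = 3335/(-3) = 3335*(-⅓) = -3335/3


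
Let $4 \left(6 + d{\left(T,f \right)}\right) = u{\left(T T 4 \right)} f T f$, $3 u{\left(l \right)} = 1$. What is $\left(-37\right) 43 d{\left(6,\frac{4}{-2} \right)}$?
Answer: $6364$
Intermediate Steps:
$u{\left(l \right)} = \frac{1}{3}$ ($u{\left(l \right)} = \frac{1}{3} \cdot 1 = \frac{1}{3}$)
$d{\left(T,f \right)} = -6 + \frac{T f^{2}}{12}$ ($d{\left(T,f \right)} = -6 + \frac{\frac{f}{3} T f}{4} = -6 + \frac{\frac{T f}{3} f}{4} = -6 + \frac{\frac{1}{3} T f^{2}}{4} = -6 + \frac{T f^{2}}{12}$)
$\left(-37\right) 43 d{\left(6,\frac{4}{-2} \right)} = \left(-37\right) 43 \left(-6 + \frac{1}{12} \cdot 6 \left(\frac{4}{-2}\right)^{2}\right) = - 1591 \left(-6 + \frac{1}{12} \cdot 6 \left(4 \left(- \frac{1}{2}\right)\right)^{2}\right) = - 1591 \left(-6 + \frac{1}{12} \cdot 6 \left(-2\right)^{2}\right) = - 1591 \left(-6 + \frac{1}{12} \cdot 6 \cdot 4\right) = - 1591 \left(-6 + 2\right) = \left(-1591\right) \left(-4\right) = 6364$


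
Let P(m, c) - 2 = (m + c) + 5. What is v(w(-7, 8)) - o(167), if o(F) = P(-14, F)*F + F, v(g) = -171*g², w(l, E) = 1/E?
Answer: -1720939/64 ≈ -26890.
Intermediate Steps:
P(m, c) = 7 + c + m (P(m, c) = 2 + ((m + c) + 5) = 2 + ((c + m) + 5) = 2 + (5 + c + m) = 7 + c + m)
o(F) = F + F*(-7 + F) (o(F) = (7 + F - 14)*F + F = (-7 + F)*F + F = F*(-7 + F) + F = F + F*(-7 + F))
v(w(-7, 8)) - o(167) = -171*(1/8)² - 167*(-6 + 167) = -171*(⅛)² - 167*161 = -171*1/64 - 1*26887 = -171/64 - 26887 = -1720939/64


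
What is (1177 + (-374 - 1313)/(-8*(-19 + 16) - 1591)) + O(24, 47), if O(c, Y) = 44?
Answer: 1914994/1567 ≈ 1222.1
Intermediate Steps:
(1177 + (-374 - 1313)/(-8*(-19 + 16) - 1591)) + O(24, 47) = (1177 + (-374 - 1313)/(-8*(-19 + 16) - 1591)) + 44 = (1177 - 1687/(-8*(-3) - 1591)) + 44 = (1177 - 1687/(24 - 1591)) + 44 = (1177 - 1687/(-1567)) + 44 = (1177 - 1687*(-1/1567)) + 44 = (1177 + 1687/1567) + 44 = 1846046/1567 + 44 = 1914994/1567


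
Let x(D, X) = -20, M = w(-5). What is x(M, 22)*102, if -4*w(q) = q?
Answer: -2040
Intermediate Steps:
w(q) = -q/4
M = 5/4 (M = -¼*(-5) = 5/4 ≈ 1.2500)
x(M, 22)*102 = -20*102 = -2040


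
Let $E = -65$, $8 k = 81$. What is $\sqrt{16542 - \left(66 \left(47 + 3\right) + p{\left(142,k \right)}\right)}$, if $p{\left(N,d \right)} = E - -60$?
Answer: $\sqrt{13247} \approx 115.1$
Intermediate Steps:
$k = \frac{81}{8}$ ($k = \frac{1}{8} \cdot 81 = \frac{81}{8} \approx 10.125$)
$p{\left(N,d \right)} = -5$ ($p{\left(N,d \right)} = -65 - -60 = -65 + 60 = -5$)
$\sqrt{16542 - \left(66 \left(47 + 3\right) + p{\left(142,k \right)}\right)} = \sqrt{16542 - \left(-5 + 66 \left(47 + 3\right)\right)} = \sqrt{16542 + \left(\left(-66\right) 50 + 5\right)} = \sqrt{16542 + \left(-3300 + 5\right)} = \sqrt{16542 - 3295} = \sqrt{13247}$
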